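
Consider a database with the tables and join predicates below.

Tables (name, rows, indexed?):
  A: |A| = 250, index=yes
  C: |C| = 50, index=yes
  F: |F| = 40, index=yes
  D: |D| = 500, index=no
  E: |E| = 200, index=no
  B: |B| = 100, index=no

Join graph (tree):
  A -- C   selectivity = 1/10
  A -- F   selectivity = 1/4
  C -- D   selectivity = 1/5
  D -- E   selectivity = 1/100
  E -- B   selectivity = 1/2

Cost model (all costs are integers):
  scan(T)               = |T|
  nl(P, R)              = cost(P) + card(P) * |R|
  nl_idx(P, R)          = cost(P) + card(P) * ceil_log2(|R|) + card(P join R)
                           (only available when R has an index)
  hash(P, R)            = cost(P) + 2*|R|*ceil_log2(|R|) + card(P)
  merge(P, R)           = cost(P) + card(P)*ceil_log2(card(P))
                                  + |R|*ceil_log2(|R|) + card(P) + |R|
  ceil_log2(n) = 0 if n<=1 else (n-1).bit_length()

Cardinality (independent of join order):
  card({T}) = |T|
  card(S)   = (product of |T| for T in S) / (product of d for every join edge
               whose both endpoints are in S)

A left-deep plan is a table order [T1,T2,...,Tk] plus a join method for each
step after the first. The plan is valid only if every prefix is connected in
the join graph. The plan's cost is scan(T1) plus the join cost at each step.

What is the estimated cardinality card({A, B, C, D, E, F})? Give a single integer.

125000000

Tables in S: A(250), B(100), C(50), D(500), E(200), F(40)
Edges inside S: A-C(d=10), A-F(d=4), C-D(d=5), D-E(d=100), E-B(d=2)
numerator = 250 * 100 * 50 * 500 * 200 * 40 = 5000000000000
denominator = 10 * 4 * 5 * 100 * 2 = 40000
card(S) = 5000000000000 / 40000 = 125000000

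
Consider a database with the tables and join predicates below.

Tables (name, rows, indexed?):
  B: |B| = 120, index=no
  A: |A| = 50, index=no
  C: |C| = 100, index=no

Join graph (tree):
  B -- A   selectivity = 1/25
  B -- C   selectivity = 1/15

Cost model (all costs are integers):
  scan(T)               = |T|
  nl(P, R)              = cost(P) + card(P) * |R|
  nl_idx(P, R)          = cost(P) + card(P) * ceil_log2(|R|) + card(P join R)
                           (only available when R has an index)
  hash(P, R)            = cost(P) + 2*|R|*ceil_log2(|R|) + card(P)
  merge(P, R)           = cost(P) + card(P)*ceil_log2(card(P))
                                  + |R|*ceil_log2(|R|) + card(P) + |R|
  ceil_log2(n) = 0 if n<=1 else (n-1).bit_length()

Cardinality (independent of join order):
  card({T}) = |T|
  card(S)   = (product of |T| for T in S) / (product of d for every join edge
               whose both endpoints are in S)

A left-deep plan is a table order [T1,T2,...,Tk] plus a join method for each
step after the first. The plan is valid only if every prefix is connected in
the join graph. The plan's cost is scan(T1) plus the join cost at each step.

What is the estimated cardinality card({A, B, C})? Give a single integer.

1600

Tables in S: A(50), B(120), C(100)
Edges inside S: B-A(d=25), B-C(d=15)
numerator = 50 * 120 * 100 = 600000
denominator = 25 * 15 = 375
card(S) = 600000 / 375 = 1600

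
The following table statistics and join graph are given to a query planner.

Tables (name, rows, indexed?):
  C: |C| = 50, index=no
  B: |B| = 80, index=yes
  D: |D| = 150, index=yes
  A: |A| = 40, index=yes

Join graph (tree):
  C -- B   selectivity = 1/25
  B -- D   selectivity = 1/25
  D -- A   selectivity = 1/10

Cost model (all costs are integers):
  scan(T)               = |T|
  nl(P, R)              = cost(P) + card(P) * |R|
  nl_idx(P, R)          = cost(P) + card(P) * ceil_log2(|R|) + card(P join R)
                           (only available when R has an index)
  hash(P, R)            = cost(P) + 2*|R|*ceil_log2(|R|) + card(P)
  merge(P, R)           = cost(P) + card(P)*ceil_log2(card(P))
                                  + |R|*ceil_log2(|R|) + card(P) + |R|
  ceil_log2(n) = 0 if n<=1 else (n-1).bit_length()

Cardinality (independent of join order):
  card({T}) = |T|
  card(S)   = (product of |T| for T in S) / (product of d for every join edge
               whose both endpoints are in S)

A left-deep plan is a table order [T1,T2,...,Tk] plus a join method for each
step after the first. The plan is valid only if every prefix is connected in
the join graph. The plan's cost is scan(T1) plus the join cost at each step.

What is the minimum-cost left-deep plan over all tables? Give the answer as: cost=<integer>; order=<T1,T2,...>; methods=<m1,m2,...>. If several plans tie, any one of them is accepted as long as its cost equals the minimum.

cost=3720; order=B,D,C,A; methods=nl_idx,hash,hash

Selinger DP (subsets sized 1..n):
  {C}: scan cost=50, card=50
  {B}: scan cost=80, card=80
  {D}: scan cost=150, card=150
  {A}: scan cost=40, card=40
  {BC}: card=160; try (B,nl_idx)→560, (C,hash)→760, (B,merge)→1040, (C,merge)→1070, (B,hash)→1220, (B,nl)→4050 …(+1); best=560 via (B,nl_idx)
  {BD}: card=480; try (D,nl_idx)→1200, (B,hash)→1420, (B,nl_idx)→1680, (D,merge)→2070, (B,merge)→2140, (D,hash)→2560 …(+2); best=1200 via (D,nl_idx)
  {AD}: card=600; try (A,hash)→780, (D,nl_idx)→960, (A,nl_idx)→1650, (D,merge)→1670, (A,merge)→1780, (D,hash)→2480 …(+2); best=780 via (A,hash)
  {BCD}: card=960; try (C,hash)→2280, (D,nl_idx)→2800, (D,hash)→3120, (D,merge)→3350, (C,merge)→6350, (D,nl)→24560 …(+1); best=2280 via (C,hash)
  {ABD}: card=1920; try (A,hash)→2160, (B,hash)→2500, (A,nl_idx)→6000, (A,merge)→6280, (B,nl_idx)→6900, (B,merge)→8020 …(+2); best=2160 via (A,hash)
  {ABCD}: card=3840; try (A,hash)→3720, (C,hash)→4680, (A,nl_idx)→11880, (A,merge)→13120, (C,merge)→25550, (A,nl)→40680 …(+1); best=3720 via (A,hash)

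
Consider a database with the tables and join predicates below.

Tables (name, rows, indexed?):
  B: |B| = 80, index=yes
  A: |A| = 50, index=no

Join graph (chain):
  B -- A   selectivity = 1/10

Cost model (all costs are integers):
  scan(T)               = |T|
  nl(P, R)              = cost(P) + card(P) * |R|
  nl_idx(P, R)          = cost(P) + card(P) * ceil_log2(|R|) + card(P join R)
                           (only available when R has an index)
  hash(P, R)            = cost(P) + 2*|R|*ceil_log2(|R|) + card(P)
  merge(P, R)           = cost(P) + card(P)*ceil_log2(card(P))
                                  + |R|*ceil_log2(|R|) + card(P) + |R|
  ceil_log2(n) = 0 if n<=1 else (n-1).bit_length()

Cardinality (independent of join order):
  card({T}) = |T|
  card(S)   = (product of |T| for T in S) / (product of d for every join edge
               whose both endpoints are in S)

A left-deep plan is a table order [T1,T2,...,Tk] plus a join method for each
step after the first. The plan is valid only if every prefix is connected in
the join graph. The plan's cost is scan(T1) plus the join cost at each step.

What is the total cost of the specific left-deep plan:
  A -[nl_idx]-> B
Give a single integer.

800

step 1: scan A: cost=50, card=50
step 2: join B via nl_idx
    card(P join B) = 50*80/(10) = 400
    cost = 50 + 50*7 + 400 = 800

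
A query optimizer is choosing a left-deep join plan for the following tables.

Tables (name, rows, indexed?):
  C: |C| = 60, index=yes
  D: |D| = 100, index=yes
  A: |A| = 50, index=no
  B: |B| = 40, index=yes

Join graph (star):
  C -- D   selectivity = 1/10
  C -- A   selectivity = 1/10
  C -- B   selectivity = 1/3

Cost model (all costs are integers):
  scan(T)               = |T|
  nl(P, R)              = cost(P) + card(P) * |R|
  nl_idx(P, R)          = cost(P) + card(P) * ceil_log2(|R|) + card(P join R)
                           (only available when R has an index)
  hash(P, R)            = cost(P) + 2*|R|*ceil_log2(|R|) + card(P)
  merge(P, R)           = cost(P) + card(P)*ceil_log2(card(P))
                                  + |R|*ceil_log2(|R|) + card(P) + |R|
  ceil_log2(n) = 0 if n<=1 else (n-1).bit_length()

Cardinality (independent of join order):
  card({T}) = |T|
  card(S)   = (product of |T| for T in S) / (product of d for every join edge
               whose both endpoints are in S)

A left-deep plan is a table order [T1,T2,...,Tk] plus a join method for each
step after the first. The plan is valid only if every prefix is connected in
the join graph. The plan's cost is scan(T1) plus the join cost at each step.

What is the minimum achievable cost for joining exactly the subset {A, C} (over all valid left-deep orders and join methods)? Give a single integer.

650

Selinger DP over subsets of {A,C}:
  {C}: scan cost=60, card=60
  {A}: scan cost=50, card=50
  {AC}: card=300; try (C,nl_idx)→650, (A,hash)→720, (C,hash)→820, (C,merge)→820, (A,merge)→830, (C,nl)→3050 …(+1); best=650 via (C,nl_idx)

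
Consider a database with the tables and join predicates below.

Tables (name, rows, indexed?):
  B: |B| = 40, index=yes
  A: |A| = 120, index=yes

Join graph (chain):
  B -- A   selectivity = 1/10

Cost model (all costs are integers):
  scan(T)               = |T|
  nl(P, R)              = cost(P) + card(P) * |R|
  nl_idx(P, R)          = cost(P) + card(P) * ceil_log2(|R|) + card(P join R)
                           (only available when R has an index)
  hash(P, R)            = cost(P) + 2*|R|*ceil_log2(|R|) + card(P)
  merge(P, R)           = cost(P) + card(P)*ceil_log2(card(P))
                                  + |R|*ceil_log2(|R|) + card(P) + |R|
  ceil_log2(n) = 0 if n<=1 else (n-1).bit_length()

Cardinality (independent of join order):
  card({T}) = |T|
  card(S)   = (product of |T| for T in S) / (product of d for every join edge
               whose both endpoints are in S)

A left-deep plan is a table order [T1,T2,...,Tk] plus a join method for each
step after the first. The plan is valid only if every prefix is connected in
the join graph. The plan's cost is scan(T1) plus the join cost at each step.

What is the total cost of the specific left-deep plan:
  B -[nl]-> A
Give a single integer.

step 1: scan B: cost=40, card=40
step 2: join A via nl
    card(P join A) = 40*120/(10) = 480
    cost = 40 + 40*120 = 4840

4840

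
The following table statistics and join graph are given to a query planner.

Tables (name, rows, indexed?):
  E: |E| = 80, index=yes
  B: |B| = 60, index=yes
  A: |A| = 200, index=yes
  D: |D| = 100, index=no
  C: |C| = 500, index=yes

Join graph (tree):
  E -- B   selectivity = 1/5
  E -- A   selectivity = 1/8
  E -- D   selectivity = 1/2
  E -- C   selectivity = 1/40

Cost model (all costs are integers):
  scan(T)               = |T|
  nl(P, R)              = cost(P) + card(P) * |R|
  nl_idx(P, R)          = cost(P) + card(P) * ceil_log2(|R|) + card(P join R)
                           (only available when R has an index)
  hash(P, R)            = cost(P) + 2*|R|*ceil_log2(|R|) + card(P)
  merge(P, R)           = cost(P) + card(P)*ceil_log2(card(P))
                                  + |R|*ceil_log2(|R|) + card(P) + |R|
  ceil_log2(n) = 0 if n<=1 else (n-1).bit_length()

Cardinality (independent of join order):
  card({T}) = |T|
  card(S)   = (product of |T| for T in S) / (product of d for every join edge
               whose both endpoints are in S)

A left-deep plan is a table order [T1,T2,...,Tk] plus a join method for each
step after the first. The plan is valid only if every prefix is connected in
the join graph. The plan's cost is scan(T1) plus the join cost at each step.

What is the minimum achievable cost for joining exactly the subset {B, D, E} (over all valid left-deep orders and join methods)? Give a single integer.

3240

Selinger DP over subsets of {B,D,E}:
  {E}: scan cost=80, card=80
  {B}: scan cost=60, card=60
  {D}: scan cost=100, card=100
  {BE}: card=960; try (B,hash)→880, (E,merge)→1120, (B,merge)→1140, (E,hash)→1240, (E,nl_idx)→1440, (B,nl_idx)→1520 …(+2); best=880 via (B,hash)
  {DE}: card=4000; try (E,hash)→1320, (D,merge)→1520, (E,merge)→1540, (D,hash)→1560, (E,nl_idx)→4800, (D,nl)→8080 …(+1); best=1320 via (E,hash)
  {BDE}: card=48000; try (D,hash)→3240, (B,hash)→6040, (D,merge)→12240, (B,merge)→53740, (B,nl_idx)→73320, (D,nl)→96880 …(+1); best=3240 via (D,hash)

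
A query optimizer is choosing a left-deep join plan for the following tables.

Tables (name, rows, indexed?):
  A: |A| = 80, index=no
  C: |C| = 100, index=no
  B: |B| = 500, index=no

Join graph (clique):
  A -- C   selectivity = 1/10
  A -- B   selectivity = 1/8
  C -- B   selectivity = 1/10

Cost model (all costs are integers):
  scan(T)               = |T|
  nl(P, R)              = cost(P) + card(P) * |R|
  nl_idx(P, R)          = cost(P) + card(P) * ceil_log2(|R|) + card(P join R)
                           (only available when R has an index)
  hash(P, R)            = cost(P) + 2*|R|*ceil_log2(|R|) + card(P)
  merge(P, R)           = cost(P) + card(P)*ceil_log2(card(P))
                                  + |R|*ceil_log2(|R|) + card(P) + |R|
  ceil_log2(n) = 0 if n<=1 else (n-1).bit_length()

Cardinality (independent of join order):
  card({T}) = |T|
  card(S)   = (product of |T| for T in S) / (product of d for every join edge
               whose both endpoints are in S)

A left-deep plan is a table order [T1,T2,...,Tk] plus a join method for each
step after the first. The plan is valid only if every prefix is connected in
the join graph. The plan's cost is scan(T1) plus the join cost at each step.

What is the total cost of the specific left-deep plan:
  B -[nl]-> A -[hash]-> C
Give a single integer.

step 1: scan B: cost=500, card=500
step 2: join A via nl
    card(P join A) = 500*80/(8) = 5000
    cost = 500 + 500*80 = 40500
step 3: join C via hash
    card(P join C) = 5000*100/(10*10) = 5000
    cost = 40500 + 2*100*7 + 5000 = 46900

46900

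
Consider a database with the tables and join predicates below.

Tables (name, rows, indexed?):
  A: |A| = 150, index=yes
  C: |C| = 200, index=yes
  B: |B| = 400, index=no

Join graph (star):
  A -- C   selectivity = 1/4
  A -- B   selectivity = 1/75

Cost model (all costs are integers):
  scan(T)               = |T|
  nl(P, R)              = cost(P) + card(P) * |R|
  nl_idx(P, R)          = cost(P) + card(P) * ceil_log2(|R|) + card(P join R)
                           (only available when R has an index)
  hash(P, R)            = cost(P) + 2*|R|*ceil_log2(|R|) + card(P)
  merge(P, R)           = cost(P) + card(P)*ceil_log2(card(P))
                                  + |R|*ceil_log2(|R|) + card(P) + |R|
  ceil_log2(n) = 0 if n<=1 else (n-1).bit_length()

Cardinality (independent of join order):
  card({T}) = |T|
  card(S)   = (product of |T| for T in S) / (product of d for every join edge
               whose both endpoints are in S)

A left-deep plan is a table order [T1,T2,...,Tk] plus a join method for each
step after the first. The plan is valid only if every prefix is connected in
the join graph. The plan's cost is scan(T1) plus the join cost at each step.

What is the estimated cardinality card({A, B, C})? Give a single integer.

40000

Tables in S: A(150), B(400), C(200)
Edges inside S: A-C(d=4), A-B(d=75)
numerator = 150 * 400 * 200 = 12000000
denominator = 4 * 75 = 300
card(S) = 12000000 / 300 = 40000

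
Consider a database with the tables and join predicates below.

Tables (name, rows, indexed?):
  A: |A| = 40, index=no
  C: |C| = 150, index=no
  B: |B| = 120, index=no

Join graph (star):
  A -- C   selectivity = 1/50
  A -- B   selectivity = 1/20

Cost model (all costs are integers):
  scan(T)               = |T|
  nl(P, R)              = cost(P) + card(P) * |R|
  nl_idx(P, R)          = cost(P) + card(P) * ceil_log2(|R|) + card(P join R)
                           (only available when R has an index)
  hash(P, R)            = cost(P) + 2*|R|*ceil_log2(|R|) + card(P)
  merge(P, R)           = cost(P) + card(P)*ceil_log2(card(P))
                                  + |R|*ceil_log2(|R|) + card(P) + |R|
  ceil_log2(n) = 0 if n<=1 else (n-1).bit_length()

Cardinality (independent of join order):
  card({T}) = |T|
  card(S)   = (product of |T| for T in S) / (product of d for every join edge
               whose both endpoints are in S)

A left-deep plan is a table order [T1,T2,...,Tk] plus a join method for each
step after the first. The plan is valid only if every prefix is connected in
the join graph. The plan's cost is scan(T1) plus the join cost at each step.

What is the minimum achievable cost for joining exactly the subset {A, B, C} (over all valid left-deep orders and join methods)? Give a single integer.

Selinger DP over subsets of {A,B,C}:
  {A}: scan cost=40, card=40
  {C}: scan cost=150, card=150
  {B}: scan cost=120, card=120
  {AC}: card=120; try (A,hash)→780, (C,merge)→1670, (A,merge)→1780, (C,hash)→2480, (C,nl)→6040, (A,nl)→6150; best=780 via (A,hash)
  {AB}: card=240; try (A,hash)→720, (B,merge)→1280, (A,merge)→1360, (B,hash)→1760, (B,nl)→4840, (A,nl)→4920; best=720 via (A,hash)
  {ABC}: card=720; try (B,hash)→2580, (B,merge)→2700, (C,hash)→3360, (C,merge)→4230, (B,nl)→15180, (C,nl)→36720; best=2580 via (B,hash)

2580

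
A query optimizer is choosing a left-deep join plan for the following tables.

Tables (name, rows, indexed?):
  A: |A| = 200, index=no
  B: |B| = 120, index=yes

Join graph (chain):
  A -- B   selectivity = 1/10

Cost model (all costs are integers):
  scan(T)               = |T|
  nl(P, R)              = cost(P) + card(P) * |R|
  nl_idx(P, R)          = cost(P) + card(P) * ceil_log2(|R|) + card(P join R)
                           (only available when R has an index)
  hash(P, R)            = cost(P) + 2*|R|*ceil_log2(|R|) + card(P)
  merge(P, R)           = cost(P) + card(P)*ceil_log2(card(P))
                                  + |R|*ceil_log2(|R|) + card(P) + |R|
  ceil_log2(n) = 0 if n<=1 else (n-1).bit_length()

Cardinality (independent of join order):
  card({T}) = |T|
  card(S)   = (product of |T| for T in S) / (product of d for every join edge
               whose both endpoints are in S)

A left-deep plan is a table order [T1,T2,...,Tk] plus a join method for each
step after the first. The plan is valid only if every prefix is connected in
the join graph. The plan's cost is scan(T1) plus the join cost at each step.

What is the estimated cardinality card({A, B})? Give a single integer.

2400

Tables in S: A(200), B(120)
Edges inside S: A-B(d=10)
numerator = 200 * 120 = 24000
denominator = 10 = 10
card(S) = 24000 / 10 = 2400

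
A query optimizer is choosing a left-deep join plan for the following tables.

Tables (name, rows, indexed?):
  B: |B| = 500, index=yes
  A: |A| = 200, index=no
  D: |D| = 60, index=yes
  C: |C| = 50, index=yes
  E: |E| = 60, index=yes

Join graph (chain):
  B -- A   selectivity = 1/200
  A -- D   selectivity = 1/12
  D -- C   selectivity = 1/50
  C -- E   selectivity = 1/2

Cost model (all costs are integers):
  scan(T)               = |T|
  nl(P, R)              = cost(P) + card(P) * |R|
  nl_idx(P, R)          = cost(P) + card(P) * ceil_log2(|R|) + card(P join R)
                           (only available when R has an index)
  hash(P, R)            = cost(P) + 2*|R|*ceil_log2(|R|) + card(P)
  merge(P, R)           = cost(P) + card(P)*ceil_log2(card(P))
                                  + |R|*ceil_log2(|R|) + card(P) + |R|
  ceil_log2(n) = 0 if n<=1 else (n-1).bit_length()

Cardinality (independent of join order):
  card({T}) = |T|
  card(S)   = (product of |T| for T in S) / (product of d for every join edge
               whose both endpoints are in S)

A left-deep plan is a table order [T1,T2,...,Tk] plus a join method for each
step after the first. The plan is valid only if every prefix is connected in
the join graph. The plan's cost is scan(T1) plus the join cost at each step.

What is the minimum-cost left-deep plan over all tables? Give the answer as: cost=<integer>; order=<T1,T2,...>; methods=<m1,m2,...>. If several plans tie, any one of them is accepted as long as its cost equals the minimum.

Selinger DP (subsets sized 1..n):
  {B}: scan cost=500, card=500
  {A}: scan cost=200, card=200
  {D}: scan cost=60, card=60
  {C}: scan cost=50, card=50
  {E}: scan cost=60, card=60
  {AB}: card=500; try (B,nl_idx)→2500, (A,hash)→4200, (B,merge)→7000, (A,merge)→7300, (B,hash)→9400, (B,nl)→100200 …(+1); best=2500 via (B,nl_idx)
  {AD}: card=1000; try (D,hash)→1120, (A,merge)→2280, (D,nl_idx)→2400, (D,merge)→2420, (A,hash)→3320, (A,nl)→12060 …(+1); best=1120 via (D,hash)
  {CD}: card=60; try (D,nl_idx)→410, (C,nl_idx)→480, (C,hash)→720, (D,hash)→820, (D,merge)→820, (C,merge)→830 …(+2); best=410 via (D,nl_idx)
  {CE}: card=1500; try (C,hash)→720, (E,hash)→820, (E,merge)→820, (C,merge)→830, (E,nl_idx)→1850, (C,nl_idx)→1920 …(+2); best=720 via (C,hash)
  {ABD}: card=2500; try (D,hash)→3720, (D,merge)→7920, (D,nl_idx)→8000, (B,hash)→11120, (B,nl_idx)→12620, (B,merge)→17120 …(+2); best=3720 via (D,hash)
  {ACD}: card=1000; try (A,merge)→2630, (C,hash)→2720, (A,hash)→3670, (C,nl_idx)→8120, (A,nl)→12410, (C,merge)→12470 …(+1); best=2630 via (A,merge)
  {CDE}: card=1800; try (E,hash)→1190, (E,merge)→1250, (E,nl_idx)→2570, (D,hash)→2940, (E,nl)→4010, (D,nl_idx)→11520 …(+2); best=1190 via (E,hash)
  {ABCD}: card=2500; try (C,hash)→6820, (B,hash)→12630, (B,nl_idx)→14130, (B,merge)→18630, (C,nl_idx)→21220, (C,merge)→36570 …(+2); best=6820 via (C,hash)
  {ACDE}: card=30000; try (E,hash)→4350, (A,hash)→6190, (E,merge)→14050, (A,merge)→24590, (E,nl_idx)→38630, (E,nl)→62630 …(+1); best=4350 via (E,hash)
  {ABCDE}: card=75000; try (E,hash)→10040, (E,merge)→39740, (B,hash)→43350, (E,nl_idx)→96820, (E,nl)→156820, (B,nl_idx)→349350 …(+2); best=10040 via (E,hash)

cost=10040; order=A,B,D,C,E; methods=nl_idx,hash,hash,hash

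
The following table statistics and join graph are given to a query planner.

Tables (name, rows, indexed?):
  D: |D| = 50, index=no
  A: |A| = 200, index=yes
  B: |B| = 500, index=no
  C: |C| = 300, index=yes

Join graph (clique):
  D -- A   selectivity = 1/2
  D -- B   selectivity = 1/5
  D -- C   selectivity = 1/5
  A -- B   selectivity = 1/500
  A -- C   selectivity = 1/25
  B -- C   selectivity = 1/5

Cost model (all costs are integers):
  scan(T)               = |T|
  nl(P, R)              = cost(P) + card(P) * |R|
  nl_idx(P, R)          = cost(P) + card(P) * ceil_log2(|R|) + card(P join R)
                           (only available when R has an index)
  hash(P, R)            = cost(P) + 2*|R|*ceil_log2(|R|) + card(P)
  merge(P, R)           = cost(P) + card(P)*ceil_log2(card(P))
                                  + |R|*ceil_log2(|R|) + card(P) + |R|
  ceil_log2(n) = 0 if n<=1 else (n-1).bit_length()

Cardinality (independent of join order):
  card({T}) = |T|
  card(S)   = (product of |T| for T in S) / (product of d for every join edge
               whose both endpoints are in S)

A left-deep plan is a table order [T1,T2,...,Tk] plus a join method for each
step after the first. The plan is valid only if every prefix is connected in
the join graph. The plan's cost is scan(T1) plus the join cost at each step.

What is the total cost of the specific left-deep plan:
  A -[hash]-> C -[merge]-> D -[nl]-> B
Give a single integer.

step 1: scan A: cost=200, card=200
step 2: join C via hash
    card(P join C) = 200*300/(25) = 2400
    cost = 200 + 2*300*9 + 200 = 5800
step 3: join D via merge
    card(P join D) = 2400*50/(2*5) = 12000
    cost = 5800 + 2400*12 + 50*6 + 2400 + 50 = 37350
step 4: join B via nl
    card(P join B) = 12000*500/(5*500*5) = 480
    cost = 37350 + 12000*500 = 6037350

6037350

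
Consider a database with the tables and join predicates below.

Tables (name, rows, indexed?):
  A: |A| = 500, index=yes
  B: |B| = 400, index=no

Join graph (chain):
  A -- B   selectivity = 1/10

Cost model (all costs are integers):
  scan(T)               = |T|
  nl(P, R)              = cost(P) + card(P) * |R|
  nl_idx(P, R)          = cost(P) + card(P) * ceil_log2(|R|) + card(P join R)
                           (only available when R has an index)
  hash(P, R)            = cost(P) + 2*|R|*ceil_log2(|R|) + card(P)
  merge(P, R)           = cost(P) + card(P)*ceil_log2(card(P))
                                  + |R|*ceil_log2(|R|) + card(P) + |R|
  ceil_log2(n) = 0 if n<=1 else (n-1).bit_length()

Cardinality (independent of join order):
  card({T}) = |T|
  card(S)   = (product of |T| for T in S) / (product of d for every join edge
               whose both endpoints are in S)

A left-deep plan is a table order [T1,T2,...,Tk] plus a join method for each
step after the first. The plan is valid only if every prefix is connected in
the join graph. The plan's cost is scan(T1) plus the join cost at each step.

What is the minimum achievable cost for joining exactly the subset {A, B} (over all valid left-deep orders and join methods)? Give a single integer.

Selinger DP over subsets of {A,B}:
  {A}: scan cost=500, card=500
  {B}: scan cost=400, card=400
  {AB}: card=20000; try (B,hash)→8200, (A,merge)→9400, (B,merge)→9500, (A,hash)→9800, (A,nl_idx)→24000, (A,nl)→200400 …(+1); best=8200 via (B,hash)

8200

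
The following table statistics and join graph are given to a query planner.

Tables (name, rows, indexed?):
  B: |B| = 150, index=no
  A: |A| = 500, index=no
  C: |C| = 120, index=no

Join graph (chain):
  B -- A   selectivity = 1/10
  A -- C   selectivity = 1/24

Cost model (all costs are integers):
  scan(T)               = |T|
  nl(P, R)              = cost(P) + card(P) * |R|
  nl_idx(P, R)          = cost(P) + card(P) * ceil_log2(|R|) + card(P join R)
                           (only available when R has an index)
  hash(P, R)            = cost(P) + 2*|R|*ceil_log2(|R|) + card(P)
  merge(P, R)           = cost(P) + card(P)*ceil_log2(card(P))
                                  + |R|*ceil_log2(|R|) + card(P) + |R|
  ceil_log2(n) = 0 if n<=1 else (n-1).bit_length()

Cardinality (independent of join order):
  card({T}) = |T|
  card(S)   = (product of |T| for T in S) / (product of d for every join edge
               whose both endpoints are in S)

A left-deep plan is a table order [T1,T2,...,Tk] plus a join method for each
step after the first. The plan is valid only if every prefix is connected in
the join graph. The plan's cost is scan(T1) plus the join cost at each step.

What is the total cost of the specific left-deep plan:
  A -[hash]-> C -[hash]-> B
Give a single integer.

step 1: scan A: cost=500, card=500
step 2: join C via hash
    card(P join C) = 500*120/(24) = 2500
    cost = 500 + 2*120*7 + 500 = 2680
step 3: join B via hash
    card(P join B) = 2500*150/(10) = 37500
    cost = 2680 + 2*150*8 + 2500 = 7580

7580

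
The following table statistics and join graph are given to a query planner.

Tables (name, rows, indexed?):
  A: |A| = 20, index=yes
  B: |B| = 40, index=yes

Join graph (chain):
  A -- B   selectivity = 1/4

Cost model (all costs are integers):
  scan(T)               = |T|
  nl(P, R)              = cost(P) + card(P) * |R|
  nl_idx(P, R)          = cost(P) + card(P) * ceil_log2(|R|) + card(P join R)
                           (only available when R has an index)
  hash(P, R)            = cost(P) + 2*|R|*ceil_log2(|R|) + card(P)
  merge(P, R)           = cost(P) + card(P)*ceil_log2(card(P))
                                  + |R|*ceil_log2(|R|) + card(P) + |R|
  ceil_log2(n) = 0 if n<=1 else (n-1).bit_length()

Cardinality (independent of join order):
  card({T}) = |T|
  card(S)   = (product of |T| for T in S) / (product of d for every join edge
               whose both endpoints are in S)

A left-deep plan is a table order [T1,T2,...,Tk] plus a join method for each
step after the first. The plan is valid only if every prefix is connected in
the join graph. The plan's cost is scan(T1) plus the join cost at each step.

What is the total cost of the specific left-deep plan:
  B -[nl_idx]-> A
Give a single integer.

step 1: scan B: cost=40, card=40
step 2: join A via nl_idx
    card(P join A) = 40*20/(4) = 200
    cost = 40 + 40*5 + 200 = 440

440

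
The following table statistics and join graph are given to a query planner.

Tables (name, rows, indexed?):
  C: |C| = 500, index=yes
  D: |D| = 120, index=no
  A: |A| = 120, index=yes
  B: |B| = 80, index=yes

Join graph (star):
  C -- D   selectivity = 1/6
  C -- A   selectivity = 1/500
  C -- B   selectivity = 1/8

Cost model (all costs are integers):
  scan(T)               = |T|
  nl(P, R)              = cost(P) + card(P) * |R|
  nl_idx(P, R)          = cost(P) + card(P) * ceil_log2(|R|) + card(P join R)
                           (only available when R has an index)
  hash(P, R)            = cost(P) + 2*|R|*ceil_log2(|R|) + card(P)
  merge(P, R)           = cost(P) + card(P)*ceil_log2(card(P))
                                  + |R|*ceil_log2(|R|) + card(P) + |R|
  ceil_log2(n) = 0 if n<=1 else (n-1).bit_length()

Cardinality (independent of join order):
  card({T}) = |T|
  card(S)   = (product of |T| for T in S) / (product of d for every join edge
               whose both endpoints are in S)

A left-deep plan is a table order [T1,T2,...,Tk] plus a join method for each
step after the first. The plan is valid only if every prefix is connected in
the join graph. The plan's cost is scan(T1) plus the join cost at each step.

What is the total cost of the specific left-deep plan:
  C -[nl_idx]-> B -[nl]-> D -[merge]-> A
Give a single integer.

step 1: scan C: cost=500, card=500
step 2: join B via nl_idx
    card(P join B) = 500*80/(8) = 5000
    cost = 500 + 500*7 + 5000 = 9000
step 3: join D via nl
    card(P join D) = 5000*120/(6) = 100000
    cost = 9000 + 5000*120 = 609000
step 4: join A via merge
    card(P join A) = 100000*120/(500) = 24000
    cost = 609000 + 100000*17 + 120*7 + 100000 + 120 = 2409960

2409960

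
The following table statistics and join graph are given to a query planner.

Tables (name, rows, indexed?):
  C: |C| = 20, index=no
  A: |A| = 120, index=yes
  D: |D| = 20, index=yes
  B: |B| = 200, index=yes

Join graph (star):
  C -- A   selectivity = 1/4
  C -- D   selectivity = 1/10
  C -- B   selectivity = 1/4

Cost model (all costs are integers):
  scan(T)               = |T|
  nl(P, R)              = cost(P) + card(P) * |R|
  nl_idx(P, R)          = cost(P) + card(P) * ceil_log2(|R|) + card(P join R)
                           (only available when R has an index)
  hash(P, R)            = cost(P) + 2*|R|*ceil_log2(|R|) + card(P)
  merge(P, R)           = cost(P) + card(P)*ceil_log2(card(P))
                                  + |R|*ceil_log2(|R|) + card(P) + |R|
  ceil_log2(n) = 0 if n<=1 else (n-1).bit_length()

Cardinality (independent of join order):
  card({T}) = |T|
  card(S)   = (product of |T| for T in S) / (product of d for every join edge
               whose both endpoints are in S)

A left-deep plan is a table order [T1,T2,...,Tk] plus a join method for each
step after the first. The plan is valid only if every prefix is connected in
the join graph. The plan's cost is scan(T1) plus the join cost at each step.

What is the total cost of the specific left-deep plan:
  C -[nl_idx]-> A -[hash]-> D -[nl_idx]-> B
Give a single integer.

step 1: scan C: cost=20, card=20
step 2: join A via nl_idx
    card(P join A) = 20*120/(4) = 600
    cost = 20 + 20*7 + 600 = 760
step 3: join D via hash
    card(P join D) = 600*20/(10) = 1200
    cost = 760 + 2*20*5 + 600 = 1560
step 4: join B via nl_idx
    card(P join B) = 1200*200/(4) = 60000
    cost = 1560 + 1200*8 + 60000 = 71160

71160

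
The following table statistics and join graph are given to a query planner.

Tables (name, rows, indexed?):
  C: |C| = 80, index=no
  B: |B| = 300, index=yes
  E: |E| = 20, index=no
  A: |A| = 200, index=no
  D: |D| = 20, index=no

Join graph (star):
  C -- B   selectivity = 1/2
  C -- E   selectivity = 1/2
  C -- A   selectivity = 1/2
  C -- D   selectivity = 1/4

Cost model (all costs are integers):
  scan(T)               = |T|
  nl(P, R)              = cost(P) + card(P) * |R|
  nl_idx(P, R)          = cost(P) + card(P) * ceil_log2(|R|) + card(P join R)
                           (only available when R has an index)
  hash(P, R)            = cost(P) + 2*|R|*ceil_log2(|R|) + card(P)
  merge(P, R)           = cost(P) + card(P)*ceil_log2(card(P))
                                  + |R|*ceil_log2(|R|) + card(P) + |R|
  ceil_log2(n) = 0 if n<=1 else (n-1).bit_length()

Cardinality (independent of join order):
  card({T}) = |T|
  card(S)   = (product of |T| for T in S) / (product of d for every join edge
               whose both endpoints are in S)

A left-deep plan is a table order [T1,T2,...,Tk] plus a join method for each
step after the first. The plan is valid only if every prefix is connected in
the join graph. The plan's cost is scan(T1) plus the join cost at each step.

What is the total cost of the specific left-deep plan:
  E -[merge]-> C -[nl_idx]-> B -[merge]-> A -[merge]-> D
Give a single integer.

step 1: scan E: cost=20, card=20
step 2: join C via merge
    card(P join C) = 20*80/(2) = 800
    cost = 20 + 20*5 + 80*7 + 20 + 80 = 780
step 3: join B via nl_idx
    card(P join B) = 800*300/(2) = 120000
    cost = 780 + 800*9 + 120000 = 127980
step 4: join A via merge
    card(P join A) = 120000*200/(2) = 12000000
    cost = 127980 + 120000*17 + 200*8 + 120000 + 200 = 2289780
step 5: join D via merge
    card(P join D) = 12000000*20/(4) = 60000000
    cost = 2289780 + 12000000*24 + 20*5 + 12000000 + 20 = 302289900

302289900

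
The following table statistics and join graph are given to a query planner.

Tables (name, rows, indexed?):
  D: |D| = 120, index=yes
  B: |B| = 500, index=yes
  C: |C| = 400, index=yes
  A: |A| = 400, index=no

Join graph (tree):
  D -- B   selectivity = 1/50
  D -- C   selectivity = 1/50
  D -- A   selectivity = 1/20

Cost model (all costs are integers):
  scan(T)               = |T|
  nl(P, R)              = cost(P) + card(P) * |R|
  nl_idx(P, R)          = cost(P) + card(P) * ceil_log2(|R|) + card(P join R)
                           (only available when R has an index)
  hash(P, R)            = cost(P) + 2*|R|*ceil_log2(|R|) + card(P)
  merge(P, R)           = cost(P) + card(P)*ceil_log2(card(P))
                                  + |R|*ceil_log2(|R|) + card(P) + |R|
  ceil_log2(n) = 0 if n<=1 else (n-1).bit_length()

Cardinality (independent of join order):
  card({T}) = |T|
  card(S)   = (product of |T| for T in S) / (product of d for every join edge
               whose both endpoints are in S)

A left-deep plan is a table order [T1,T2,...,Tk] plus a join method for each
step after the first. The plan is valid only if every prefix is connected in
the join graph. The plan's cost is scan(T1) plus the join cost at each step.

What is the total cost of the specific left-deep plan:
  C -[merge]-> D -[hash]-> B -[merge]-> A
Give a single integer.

163320

step 1: scan C: cost=400, card=400
step 2: join D via merge
    card(P join D) = 400*120/(50) = 960
    cost = 400 + 400*9 + 120*7 + 400 + 120 = 5360
step 3: join B via hash
    card(P join B) = 960*500/(50) = 9600
    cost = 5360 + 2*500*9 + 960 = 15320
step 4: join A via merge
    card(P join A) = 9600*400/(20) = 192000
    cost = 15320 + 9600*14 + 400*9 + 9600 + 400 = 163320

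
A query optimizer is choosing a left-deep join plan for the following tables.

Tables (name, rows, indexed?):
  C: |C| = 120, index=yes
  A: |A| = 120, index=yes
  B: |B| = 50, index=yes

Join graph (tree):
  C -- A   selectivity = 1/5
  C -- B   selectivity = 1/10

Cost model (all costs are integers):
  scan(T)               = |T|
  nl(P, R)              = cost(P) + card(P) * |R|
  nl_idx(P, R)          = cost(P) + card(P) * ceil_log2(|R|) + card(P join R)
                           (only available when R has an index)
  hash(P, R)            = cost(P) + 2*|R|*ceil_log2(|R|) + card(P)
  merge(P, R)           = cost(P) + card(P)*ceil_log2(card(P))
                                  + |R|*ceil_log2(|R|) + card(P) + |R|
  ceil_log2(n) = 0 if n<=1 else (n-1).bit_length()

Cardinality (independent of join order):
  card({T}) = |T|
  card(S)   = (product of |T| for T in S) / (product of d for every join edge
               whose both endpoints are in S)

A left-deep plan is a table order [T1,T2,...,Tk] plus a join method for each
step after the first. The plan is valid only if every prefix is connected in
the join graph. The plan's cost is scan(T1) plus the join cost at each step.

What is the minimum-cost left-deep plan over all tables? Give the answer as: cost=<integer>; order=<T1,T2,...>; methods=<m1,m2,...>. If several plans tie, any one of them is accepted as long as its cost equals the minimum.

cost=3120; order=C,B,A; methods=hash,hash

Selinger DP (subsets sized 1..n):
  {C}: scan cost=120, card=120
  {A}: scan cost=120, card=120
  {B}: scan cost=50, card=50
  {AC}: card=2880; try (C,hash)→1920, (A,hash)→1920, (C,merge)→2040, (A,merge)→2040, (C,nl_idx)→3840, (A,nl_idx)→3840 …(+2); best=1920 via (C,hash)
  {BC}: card=600; try (B,hash)→840, (C,nl_idx)→1000, (C,merge)→1360, (B,merge)→1430, (B,nl_idx)→1440, (C,hash)→1780 …(+2); best=840 via (B,hash)
  {ABC}: card=14400; try (A,hash)→3120, (B,hash)→5400, (A,merge)→8400, (A,nl_idx)→19440, (B,nl_idx)→33600, (B,merge)→39710 …(+2); best=3120 via (A,hash)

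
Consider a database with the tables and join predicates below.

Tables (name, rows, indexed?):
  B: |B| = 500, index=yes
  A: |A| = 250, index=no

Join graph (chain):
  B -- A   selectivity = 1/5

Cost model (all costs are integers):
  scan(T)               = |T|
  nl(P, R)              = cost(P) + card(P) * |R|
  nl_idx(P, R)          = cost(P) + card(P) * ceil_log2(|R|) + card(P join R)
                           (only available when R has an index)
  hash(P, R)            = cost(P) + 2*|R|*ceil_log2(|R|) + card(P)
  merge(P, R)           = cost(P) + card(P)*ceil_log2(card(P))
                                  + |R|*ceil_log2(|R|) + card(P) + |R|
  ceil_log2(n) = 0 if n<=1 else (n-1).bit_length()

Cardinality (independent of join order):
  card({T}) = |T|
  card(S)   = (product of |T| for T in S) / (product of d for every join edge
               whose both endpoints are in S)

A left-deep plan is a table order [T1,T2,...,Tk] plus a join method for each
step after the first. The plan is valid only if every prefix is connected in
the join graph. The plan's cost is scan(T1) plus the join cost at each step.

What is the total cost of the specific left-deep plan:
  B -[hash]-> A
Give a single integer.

step 1: scan B: cost=500, card=500
step 2: join A via hash
    card(P join A) = 500*250/(5) = 25000
    cost = 500 + 2*250*8 + 500 = 5000

5000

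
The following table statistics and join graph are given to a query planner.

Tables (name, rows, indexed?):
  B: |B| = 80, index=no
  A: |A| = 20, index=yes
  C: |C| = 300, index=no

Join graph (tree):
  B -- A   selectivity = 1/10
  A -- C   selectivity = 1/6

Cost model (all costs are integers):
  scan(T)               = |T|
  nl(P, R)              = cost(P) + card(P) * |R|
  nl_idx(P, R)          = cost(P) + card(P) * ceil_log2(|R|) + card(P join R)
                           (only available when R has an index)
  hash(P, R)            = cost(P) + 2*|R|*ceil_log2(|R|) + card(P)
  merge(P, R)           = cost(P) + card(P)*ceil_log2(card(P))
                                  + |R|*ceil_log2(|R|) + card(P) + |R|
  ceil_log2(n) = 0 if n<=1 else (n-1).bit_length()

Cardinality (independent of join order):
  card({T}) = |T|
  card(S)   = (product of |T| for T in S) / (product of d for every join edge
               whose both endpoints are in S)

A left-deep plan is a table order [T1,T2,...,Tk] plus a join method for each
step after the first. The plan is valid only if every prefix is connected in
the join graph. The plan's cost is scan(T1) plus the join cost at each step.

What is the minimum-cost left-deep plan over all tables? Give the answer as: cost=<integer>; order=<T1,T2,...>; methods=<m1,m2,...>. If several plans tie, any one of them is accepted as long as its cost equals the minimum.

cost=2920; order=C,A,B; methods=hash,hash

Selinger DP (subsets sized 1..n):
  {B}: scan cost=80, card=80
  {A}: scan cost=20, card=20
  {C}: scan cost=300, card=300
  {AB}: card=160; try (A,hash)→360, (A,nl_idx)→640, (B,merge)→780, (A,merge)→840, (B,hash)→1160, (B,nl)→1620 …(+1); best=360 via (A,hash)
  {AC}: card=1000; try (A,hash)→800, (A,nl_idx)→2800, (C,merge)→3140, (A,merge)→3420, (C,hash)→5440, (C,nl)→6020 …(+1); best=800 via (A,hash)
  {ABC}: card=8000; try (B,hash)→2920, (C,merge)→4800, (C,hash)→5920, (B,merge)→12440, (C,nl)→48360, (B,nl)→80800; best=2920 via (B,hash)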